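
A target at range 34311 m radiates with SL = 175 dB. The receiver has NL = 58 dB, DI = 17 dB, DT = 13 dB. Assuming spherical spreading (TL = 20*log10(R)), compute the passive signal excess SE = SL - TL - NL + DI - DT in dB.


Step 1: TL = 20*log10(34311) = 90.71 dB
Step 2: SE = 175 - 90.71 - 58 + 17 - 13 = 30.29

30.29 dB


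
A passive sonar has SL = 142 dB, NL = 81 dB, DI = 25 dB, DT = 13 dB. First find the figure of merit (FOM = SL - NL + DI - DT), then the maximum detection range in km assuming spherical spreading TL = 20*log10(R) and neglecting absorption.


Step 1: FOM = SL - NL + DI - DT = 142 - 81 + 25 - 13 = 73 dB
Step 2: at max range FOM = TL = 20*log10(R), so R = 10^(73/20) = 4466.84 m = 4.47 km

4.47 km


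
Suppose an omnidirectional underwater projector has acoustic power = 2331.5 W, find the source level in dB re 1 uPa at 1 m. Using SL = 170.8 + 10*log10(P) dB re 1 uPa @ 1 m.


SL = 170.8 + 10*log10(2331.5) = 170.8 + 33.68 = 204.48

204.48 dB


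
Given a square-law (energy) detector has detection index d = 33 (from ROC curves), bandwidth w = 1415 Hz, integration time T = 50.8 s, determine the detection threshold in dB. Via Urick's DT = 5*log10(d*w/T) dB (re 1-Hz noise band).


DT = 5*log10(d*w/T) = 5*log10(33 * 1415 / 50.8) = 5*log10(919.19) = 14.82

14.82 dB


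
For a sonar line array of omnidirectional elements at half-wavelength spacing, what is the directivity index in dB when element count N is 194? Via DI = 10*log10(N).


DI = 10*log10(194) = 22.88

22.88 dB


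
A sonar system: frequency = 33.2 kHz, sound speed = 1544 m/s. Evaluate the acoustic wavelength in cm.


lambda = c/f = 1544 / 33200 = 0.0465 m = 4.65 cm

4.65 cm


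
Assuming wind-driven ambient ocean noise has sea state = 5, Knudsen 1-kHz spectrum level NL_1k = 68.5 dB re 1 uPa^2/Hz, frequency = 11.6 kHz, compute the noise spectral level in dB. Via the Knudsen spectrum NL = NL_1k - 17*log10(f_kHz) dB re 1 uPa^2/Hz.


50.4 dB


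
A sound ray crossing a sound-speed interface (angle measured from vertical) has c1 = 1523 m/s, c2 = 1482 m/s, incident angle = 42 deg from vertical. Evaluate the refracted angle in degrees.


sin(theta2) = (c2/c1)*sin(theta1) = (1482/1523)*sin(42 deg) = 0.65112
theta2 = arcsin(0.65112) = 40.63

40.63 deg


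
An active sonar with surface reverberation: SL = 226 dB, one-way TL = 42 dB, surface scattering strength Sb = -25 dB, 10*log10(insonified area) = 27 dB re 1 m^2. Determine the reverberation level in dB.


RL = SL - 2*TL + Sb + 10*log10(A) = 226 - 2*42 + (-25) + 27 = 144

144 dB


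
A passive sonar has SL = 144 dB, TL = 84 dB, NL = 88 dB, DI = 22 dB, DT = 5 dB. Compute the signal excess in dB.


SE = SL - TL - NL + DI - DT = 144 - 84 - 88 + 22 - 5 = -11

-11 dB


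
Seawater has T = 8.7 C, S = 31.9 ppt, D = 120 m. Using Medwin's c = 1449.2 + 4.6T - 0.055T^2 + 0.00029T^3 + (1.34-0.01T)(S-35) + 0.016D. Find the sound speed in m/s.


1483.28 m/s


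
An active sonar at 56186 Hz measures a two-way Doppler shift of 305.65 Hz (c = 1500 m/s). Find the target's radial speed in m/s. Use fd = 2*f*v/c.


From fd = 2*f*v/c, v = c*fd/(2*f) = 1500 * 305.65 / (2*56186) = 4.08

4.08 m/s


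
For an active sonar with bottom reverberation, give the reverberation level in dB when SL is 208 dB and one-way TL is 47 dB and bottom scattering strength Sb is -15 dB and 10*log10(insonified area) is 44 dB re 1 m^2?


143 dB


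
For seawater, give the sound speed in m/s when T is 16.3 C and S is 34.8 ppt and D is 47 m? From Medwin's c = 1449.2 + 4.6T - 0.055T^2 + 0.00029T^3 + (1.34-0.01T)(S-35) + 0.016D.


c = 1449.2 + 4.6*16.3 - 0.055*16.3^2 + 0.00029*16.3^3 + (1.34 - 0.01*16.3)*(34.8 - 35) + 0.016*47 = 1511.34

1511.34 m/s


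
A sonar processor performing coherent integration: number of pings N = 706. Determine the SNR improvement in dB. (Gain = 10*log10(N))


Gain = 10*log10(706) = 28.49

28.49 dB


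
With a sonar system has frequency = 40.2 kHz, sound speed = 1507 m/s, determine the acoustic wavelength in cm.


lambda = c/f = 1507 / 40200 = 0.0375 m = 3.75 cm

3.75 cm


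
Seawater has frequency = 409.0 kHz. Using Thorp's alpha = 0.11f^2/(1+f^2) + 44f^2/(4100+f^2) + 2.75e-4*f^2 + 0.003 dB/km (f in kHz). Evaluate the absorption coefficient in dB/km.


89.063 dB/km


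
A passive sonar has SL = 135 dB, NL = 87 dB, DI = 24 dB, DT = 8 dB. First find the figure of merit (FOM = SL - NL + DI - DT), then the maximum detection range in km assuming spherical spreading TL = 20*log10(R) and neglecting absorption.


Step 1: FOM = SL - NL + DI - DT = 135 - 87 + 24 - 8 = 64 dB
Step 2: at max range FOM = TL = 20*log10(R), so R = 10^(64/20) = 1584.89 m = 1.58 km

1.58 km


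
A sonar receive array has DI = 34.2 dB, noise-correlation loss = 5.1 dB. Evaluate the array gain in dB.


AG = DI - L_corr = 34.2 - 5.1 = 29.1

29.1 dB


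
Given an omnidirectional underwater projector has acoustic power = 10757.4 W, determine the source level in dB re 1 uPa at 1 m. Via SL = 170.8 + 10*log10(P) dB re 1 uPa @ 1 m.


211.12 dB


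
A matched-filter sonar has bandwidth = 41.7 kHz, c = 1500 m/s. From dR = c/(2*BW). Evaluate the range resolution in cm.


dR = c/(2*BW) = 1500 / (2 * 41.7e3) = 0.018 m = 1.8 cm

1.8 cm


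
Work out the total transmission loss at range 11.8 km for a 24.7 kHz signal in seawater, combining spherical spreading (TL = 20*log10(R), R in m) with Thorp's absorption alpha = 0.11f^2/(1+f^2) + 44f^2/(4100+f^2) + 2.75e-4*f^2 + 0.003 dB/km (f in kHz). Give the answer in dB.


Step 1 (Thorp): alpha = 0.11*610.09/(1+610.09) + 44*610.09/(4100+610.09) + 2.75e-4*610.09 + 0.003 = 5.9798 dB/km
Step 2: TL_spread = 20*log10(11800) = 81.44 dB
Step 3: TL_abs = alpha*R = 5.9798 * 11.8 = 70.56 dB
Step 4: TL_total = 81.44 + 70.56 = 152.0

152.0 dB


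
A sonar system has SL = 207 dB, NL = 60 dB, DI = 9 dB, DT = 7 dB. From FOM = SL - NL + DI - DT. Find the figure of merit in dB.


FOM = SL - NL + DI - DT = 207 - 60 + 9 - 7 = 149

149 dB


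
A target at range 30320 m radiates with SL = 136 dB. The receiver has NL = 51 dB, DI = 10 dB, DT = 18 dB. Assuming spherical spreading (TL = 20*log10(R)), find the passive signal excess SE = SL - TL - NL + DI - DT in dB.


-12.63 dB


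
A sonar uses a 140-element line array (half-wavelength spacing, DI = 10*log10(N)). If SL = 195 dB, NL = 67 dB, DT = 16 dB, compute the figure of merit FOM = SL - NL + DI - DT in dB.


Step 1: DI = 10*log10(140) = 21.46 dB
Step 2: FOM = SL - NL + DI - DT = 195 - 67 + 21.46 - 16 = 133.46

133.46 dB


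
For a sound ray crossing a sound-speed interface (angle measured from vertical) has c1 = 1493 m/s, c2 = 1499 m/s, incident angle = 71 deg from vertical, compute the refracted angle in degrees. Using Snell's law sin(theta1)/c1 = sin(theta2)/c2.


71.68 deg


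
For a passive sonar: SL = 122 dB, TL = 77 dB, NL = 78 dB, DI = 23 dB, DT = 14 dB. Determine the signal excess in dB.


-24 dB


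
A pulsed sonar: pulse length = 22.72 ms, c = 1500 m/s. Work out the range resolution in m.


17.04 m


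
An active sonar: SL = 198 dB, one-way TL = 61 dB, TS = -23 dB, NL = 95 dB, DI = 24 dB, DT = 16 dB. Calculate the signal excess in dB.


SE = SL - 2*TL + TS - NL + DI - DT = 198 - 2*61 + (-23) - 95 + 24 - 16 = -34

-34 dB


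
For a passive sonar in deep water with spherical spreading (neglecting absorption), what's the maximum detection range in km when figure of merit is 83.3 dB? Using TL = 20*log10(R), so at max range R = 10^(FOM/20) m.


At max range FOM = TL, so 20*log10(R) = 83.3
R = 10^(83.3/20) = 14621.77 m = 14.62 km

14.62 km


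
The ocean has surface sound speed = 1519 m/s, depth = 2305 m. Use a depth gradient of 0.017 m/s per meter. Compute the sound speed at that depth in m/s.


1558.185 m/s


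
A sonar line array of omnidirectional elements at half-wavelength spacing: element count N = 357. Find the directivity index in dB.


25.53 dB


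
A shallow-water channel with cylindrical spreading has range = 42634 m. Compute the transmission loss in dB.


46.3 dB


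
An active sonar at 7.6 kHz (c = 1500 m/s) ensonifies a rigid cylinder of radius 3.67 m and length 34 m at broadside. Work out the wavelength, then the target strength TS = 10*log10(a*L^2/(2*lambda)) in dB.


Step 1: lambda = c/f = 1500/7600 = 0.19737 m
Step 2: TS = 10*log10(a*L^2/(2*lambda)) = 10*log10(3.67*34^2/(2*0.19737)) = 40.31

40.31 dB


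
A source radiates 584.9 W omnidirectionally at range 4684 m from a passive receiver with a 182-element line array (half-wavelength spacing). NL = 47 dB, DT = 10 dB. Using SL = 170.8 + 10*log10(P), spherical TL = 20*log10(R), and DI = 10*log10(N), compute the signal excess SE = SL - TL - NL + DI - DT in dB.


Step 1: SL = 170.8 + 10*log10(584.9) = 198.47 dB
Step 2: TL = 20*log10(4684) = 73.41 dB
Step 3: DI = 10*log10(182) = 22.6 dB
Step 4: SE = SL - TL - NL + DI - DT = 198.47 - 73.41 - 47 + 22.6 - 10 = 90.66

90.66 dB


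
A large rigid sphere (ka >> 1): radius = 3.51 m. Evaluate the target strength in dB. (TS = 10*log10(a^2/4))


TS = 10*log10(3.51^2 / 4) = 10*log10(3.080025) = 4.89

4.89 dB


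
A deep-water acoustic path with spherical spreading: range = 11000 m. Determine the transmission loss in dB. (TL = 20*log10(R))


TL = 20*log10(11000) = 80.83

80.83 dB


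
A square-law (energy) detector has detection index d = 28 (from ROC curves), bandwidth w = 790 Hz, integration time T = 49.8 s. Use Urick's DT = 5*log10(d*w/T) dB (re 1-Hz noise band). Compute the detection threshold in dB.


13.24 dB


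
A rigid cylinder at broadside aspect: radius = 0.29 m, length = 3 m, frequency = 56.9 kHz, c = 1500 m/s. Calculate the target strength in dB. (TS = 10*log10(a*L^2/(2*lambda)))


16.95 dB


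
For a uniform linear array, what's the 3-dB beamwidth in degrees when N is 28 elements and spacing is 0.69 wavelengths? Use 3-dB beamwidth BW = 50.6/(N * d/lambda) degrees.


2.62 deg


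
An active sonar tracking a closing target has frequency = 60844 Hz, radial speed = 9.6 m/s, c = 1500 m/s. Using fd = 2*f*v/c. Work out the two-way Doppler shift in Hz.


778.8 Hz


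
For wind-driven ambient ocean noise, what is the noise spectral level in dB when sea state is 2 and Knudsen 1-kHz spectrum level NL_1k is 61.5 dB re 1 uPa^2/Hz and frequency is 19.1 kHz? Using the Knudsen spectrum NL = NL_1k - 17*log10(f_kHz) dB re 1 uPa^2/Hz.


39.72 dB


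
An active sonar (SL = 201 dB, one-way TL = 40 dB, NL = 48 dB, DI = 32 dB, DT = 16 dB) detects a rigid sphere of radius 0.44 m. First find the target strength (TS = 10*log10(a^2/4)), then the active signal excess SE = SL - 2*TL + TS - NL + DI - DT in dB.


Step 1: TS = 10*log10(0.44^2/4) = -13.15 dB
Step 2: SE = SL - 2*TL + TS - NL + DI - DT = 201 - 2*40 + (-13.15) - 48 + 32 - 16 = 75.85

75.85 dB


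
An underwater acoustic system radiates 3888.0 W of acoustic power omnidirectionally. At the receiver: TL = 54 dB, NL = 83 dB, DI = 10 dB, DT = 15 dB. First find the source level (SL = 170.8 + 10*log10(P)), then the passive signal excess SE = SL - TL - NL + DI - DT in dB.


Step 1: SL = 170.8 + 10*log10(3888.0) = 206.7 dB
Step 2: SE = SL - TL - NL + DI - DT = 206.7 - 54 - 83 + 10 - 15 = 64.7

64.7 dB


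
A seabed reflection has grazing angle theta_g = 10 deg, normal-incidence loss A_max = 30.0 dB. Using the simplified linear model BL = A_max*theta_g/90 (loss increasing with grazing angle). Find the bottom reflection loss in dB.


BL = A_max * theta_g / 90 = 30.0 * 10 / 90 = 3.33

3.33 dB


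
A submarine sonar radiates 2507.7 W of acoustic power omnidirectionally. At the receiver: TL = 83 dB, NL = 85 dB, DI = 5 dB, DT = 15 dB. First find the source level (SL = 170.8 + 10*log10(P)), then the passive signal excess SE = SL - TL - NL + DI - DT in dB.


Step 1: SL = 170.8 + 10*log10(2507.7) = 204.79 dB
Step 2: SE = SL - TL - NL + DI - DT = 204.79 - 83 - 85 + 5 - 15 = 26.79

26.79 dB


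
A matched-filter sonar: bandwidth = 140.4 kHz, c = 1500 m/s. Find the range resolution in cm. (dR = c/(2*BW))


dR = c/(2*BW) = 1500 / (2 * 140.4e3) = 0.0053 m = 0.53 cm

0.53 cm


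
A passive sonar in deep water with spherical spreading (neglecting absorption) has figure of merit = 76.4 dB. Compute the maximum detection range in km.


At max range FOM = TL, so 20*log10(R) = 76.4
R = 10^(76.4/20) = 6606.93 m = 6.61 km

6.61 km


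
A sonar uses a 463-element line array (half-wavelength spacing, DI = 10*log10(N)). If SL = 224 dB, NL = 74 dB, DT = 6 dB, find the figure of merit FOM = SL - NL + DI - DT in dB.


170.66 dB


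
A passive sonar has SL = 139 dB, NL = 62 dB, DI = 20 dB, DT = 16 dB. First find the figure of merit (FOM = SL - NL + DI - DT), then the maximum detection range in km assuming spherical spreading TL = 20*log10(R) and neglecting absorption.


Step 1: FOM = SL - NL + DI - DT = 139 - 62 + 20 - 16 = 81 dB
Step 2: at max range FOM = TL = 20*log10(R), so R = 10^(81/20) = 11220.18 m = 11.22 km

11.22 km


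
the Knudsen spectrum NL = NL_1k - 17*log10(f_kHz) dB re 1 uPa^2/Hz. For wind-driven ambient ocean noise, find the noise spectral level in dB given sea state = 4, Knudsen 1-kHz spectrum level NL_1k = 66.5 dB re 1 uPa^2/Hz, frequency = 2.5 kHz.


NL = NL_1k - 17*log10(f_kHz) = 66.5 - 17*log10(2.5) = 66.5 - (6.76) = 59.74

59.74 dB


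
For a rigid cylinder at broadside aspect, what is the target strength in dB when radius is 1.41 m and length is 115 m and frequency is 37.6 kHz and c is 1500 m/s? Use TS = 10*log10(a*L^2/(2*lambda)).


lambda = 1500/37600 = 0.03989 m
TS = 10*log10(1.41*115^2/(2*0.03989)) = 53.69

53.69 dB


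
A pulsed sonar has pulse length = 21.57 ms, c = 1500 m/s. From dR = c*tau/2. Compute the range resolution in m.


dR = c*tau/2 = 1500 * 21.57e-3 / 2 = 16.1775

16.1775 m


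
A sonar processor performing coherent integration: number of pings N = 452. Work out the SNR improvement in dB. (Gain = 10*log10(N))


Gain = 10*log10(452) = 26.55

26.55 dB


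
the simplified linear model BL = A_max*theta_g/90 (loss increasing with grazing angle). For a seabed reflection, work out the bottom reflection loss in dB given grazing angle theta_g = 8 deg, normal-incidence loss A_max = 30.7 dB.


BL = A_max * theta_g / 90 = 30.7 * 8 / 90 = 2.73

2.73 dB


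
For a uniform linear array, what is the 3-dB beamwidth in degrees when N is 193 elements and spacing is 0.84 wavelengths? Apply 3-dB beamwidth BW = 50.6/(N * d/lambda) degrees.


0.31 deg


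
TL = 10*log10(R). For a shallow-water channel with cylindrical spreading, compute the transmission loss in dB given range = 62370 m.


47.95 dB


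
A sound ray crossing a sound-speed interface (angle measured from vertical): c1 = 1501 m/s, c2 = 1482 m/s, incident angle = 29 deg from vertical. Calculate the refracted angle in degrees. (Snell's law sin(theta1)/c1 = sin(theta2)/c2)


sin(theta2) = (c2/c1)*sin(theta1) = (1482/1501)*sin(29 deg) = 0.47867
theta2 = arcsin(0.47867) = 28.6

28.6 deg


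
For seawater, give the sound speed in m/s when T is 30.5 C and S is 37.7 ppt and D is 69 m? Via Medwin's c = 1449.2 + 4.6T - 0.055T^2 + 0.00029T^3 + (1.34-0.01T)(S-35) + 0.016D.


1550.46 m/s


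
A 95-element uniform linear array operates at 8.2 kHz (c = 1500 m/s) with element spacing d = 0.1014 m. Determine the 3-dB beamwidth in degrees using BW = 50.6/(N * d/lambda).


Step 1: lambda = 1500/8200 = 0.18293 m
Step 2: d/lambda = 0.1014/0.18293 = 0.5543
Step 3: BW = 50.6/(N * d/lambda) = 50.6/(95 * 0.5543) = 0.96

0.96 deg


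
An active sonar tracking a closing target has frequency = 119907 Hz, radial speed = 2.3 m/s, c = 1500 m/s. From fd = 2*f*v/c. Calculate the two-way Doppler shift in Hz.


fd = 2*f*v/c = 2 * 119907 * 2.3 / 1500 = 367.71

367.71 Hz


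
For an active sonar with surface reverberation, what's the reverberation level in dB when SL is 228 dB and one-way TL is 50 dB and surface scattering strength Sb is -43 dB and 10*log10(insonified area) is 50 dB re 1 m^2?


RL = SL - 2*TL + Sb + 10*log10(A) = 228 - 2*50 + (-43) + 50 = 135

135 dB


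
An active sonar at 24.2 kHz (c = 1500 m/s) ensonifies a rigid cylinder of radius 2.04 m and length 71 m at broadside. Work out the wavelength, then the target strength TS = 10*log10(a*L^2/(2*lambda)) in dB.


Step 1: lambda = c/f = 1500/24200 = 0.06198 m
Step 2: TS = 10*log10(a*L^2/(2*lambda)) = 10*log10(2.04*71^2/(2*0.06198)) = 49.19

49.19 dB


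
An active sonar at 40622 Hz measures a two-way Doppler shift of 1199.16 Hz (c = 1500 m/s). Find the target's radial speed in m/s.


From fd = 2*f*v/c, v = c*fd/(2*f) = 1500 * 1199.16 / (2*40622) = 22.14

22.14 m/s


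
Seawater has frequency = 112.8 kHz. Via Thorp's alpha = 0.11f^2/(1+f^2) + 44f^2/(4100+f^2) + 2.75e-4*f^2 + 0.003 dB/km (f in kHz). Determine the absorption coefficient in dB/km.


36.889 dB/km


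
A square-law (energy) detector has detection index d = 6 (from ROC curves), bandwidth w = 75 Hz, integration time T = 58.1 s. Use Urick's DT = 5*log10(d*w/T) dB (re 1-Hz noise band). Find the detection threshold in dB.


4.45 dB


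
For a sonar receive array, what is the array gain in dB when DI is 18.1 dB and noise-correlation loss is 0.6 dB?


17.5 dB


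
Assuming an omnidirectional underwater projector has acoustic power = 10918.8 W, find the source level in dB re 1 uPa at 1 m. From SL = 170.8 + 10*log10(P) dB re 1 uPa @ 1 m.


SL = 170.8 + 10*log10(10918.8) = 170.8 + 40.38 = 211.18

211.18 dB


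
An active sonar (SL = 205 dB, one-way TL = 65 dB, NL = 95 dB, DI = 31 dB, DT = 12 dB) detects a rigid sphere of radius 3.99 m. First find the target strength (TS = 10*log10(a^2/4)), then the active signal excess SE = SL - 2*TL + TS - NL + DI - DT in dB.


Step 1: TS = 10*log10(3.99^2/4) = 6.0 dB
Step 2: SE = SL - 2*TL + TS - NL + DI - DT = 205 - 2*65 + (6.0) - 95 + 31 - 12 = 5.0

5.0 dB


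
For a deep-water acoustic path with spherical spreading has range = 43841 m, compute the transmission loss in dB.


92.84 dB


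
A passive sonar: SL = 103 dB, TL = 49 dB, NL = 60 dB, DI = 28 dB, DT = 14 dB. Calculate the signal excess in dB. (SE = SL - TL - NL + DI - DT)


SE = SL - TL - NL + DI - DT = 103 - 49 - 60 + 28 - 14 = 8

8 dB


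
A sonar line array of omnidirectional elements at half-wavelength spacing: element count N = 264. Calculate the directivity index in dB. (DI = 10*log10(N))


DI = 10*log10(264) = 24.22

24.22 dB


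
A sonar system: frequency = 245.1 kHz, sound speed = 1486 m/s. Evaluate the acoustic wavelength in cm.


0.61 cm


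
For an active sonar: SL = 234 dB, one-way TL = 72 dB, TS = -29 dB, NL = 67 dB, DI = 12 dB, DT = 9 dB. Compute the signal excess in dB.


SE = SL - 2*TL + TS - NL + DI - DT = 234 - 2*72 + (-29) - 67 + 12 - 9 = -3

-3 dB


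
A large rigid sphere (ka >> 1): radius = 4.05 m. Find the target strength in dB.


TS = 10*log10(4.05^2 / 4) = 10*log10(4.100625) = 6.13

6.13 dB


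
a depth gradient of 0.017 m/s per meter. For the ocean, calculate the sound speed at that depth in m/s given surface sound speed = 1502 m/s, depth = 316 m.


1507.372 m/s


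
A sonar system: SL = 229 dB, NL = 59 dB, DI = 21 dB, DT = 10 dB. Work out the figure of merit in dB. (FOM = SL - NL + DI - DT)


181 dB


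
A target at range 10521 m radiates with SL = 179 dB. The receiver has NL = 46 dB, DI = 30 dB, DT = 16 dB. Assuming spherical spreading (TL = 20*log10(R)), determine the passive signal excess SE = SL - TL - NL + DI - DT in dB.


Step 1: TL = 20*log10(10521) = 80.44 dB
Step 2: SE = 179 - 80.44 - 46 + 30 - 16 = 66.56

66.56 dB


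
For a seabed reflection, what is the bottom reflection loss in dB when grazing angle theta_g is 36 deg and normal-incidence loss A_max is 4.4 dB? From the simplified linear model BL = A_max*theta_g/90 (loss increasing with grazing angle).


BL = A_max * theta_g / 90 = 4.4 * 36 / 90 = 1.76

1.76 dB


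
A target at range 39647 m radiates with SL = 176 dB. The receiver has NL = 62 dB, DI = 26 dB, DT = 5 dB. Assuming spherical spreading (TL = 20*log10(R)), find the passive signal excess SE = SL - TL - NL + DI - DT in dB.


Step 1: TL = 20*log10(39647) = 91.96 dB
Step 2: SE = 176 - 91.96 - 62 + 26 - 5 = 43.04

43.04 dB


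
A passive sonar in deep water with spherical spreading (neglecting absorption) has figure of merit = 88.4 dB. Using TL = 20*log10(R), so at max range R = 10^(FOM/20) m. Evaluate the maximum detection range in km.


At max range FOM = TL, so 20*log10(R) = 88.4
R = 10^(88.4/20) = 26302.68 m = 26.3 km

26.3 km


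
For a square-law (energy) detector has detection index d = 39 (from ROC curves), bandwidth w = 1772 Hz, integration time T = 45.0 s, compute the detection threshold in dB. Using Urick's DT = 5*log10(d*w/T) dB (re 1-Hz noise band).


DT = 5*log10(d*w/T) = 5*log10(39 * 1772 / 45.0) = 5*log10(1535.73) = 15.93

15.93 dB


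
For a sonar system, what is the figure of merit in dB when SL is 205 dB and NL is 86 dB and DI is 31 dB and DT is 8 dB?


FOM = SL - NL + DI - DT = 205 - 86 + 31 - 8 = 142

142 dB


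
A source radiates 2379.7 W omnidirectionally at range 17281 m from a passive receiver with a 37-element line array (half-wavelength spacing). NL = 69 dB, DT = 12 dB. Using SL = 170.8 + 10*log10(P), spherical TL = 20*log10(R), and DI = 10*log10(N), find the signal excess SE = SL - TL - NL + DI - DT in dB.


Step 1: SL = 170.8 + 10*log10(2379.7) = 204.57 dB
Step 2: TL = 20*log10(17281) = 84.75 dB
Step 3: DI = 10*log10(37) = 15.68 dB
Step 4: SE = SL - TL - NL + DI - DT = 204.57 - 84.75 - 69 + 15.68 - 12 = 54.5

54.5 dB


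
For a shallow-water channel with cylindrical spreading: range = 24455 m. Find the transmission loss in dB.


TL = 10*log10(24455) = 43.88

43.88 dB


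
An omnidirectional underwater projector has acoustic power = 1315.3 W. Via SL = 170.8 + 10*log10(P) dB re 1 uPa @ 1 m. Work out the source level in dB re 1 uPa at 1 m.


SL = 170.8 + 10*log10(1315.3) = 170.8 + 31.19 = 201.99

201.99 dB


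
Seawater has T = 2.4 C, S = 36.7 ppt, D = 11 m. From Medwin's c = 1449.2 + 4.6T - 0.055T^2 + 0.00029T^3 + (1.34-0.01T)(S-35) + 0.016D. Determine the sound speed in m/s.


c = 1449.2 + 4.6*2.4 - 0.055*2.4^2 + 0.00029*2.4^3 + (1.34 - 0.01*2.4)*(36.7 - 35) + 0.016*11 = 1462.34

1462.34 m/s


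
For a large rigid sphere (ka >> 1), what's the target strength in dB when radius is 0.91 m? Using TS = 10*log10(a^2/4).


-6.84 dB


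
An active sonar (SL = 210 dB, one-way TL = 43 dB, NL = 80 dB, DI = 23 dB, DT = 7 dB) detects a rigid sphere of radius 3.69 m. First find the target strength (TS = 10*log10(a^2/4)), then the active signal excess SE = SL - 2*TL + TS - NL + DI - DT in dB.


Step 1: TS = 10*log10(3.69^2/4) = 5.32 dB
Step 2: SE = SL - 2*TL + TS - NL + DI - DT = 210 - 2*43 + (5.32) - 80 + 23 - 7 = 65.32

65.32 dB


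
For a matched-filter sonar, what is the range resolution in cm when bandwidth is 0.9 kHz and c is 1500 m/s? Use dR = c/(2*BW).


dR = c/(2*BW) = 1500 / (2 * 0.9e3) = 0.8333 m = 83.33 cm

83.33 cm


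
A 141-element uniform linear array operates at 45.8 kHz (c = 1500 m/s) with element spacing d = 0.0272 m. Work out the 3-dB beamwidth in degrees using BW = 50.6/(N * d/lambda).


Step 1: lambda = 1500/45800 = 0.03275 m
Step 2: d/lambda = 0.0272/0.03275 = 0.8305
Step 3: BW = 50.6/(N * d/lambda) = 50.6/(141 * 0.8305) = 0.43

0.43 deg


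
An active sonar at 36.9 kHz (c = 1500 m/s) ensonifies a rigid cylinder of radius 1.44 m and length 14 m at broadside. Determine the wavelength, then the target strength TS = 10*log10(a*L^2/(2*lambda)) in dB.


Step 1: lambda = c/f = 1500/36900 = 0.04065 m
Step 2: TS = 10*log10(a*L^2/(2*lambda)) = 10*log10(1.44*14^2/(2*0.04065)) = 35.41

35.41 dB


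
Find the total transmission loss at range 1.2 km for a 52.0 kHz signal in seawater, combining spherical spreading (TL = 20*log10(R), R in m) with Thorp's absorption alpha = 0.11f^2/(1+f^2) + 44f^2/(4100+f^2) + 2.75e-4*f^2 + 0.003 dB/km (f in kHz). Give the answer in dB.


Step 1 (Thorp): alpha = 0.11*2704.0/(1+2704.0) + 44*2704.0/(4100+2704.0) + 2.75e-4*2704.0 + 0.003 = 18.3427 dB/km
Step 2: TL_spread = 20*log10(1200) = 61.58 dB
Step 3: TL_abs = alpha*R = 18.3427 * 1.2 = 22.01 dB
Step 4: TL_total = 61.58 + 22.01 = 83.59

83.59 dB


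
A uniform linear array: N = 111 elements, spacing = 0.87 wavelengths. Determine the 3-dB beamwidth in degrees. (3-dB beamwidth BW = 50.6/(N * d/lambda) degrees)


BW = 50.6 / (111 * 0.87) = 50.6 / 96.57 = 0.52

0.52 deg


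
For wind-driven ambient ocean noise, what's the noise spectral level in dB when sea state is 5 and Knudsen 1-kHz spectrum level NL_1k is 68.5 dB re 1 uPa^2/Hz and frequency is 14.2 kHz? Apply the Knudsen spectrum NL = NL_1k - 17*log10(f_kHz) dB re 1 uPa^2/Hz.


48.91 dB


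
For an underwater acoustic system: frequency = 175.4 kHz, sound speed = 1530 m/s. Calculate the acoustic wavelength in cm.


0.87 cm


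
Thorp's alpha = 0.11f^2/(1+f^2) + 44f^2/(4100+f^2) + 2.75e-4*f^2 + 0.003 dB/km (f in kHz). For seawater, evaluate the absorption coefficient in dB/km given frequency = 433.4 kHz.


f^2 = 187835.56
alpha = 0.11*187835.56/(1+187835.56) + 44*187835.56/(4100+187835.56) + 2.75e-4*187835.56 + 0.003 = 94.828

94.828 dB/km


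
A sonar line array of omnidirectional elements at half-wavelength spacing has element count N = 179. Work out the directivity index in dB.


DI = 10*log10(179) = 22.53

22.53 dB


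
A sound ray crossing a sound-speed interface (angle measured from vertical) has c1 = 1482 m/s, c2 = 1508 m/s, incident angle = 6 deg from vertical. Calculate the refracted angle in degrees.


sin(theta2) = (c2/c1)*sin(theta1) = (1508/1482)*sin(6 deg) = 0.10636
theta2 = arcsin(0.10636) = 6.11

6.11 deg


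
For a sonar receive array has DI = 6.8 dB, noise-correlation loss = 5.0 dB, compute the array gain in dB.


AG = DI - L_corr = 6.8 - 5.0 = 1.8

1.8 dB


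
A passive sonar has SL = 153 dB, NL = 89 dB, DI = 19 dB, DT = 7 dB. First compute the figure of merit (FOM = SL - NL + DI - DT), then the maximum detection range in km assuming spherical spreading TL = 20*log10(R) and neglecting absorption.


Step 1: FOM = SL - NL + DI - DT = 153 - 89 + 19 - 7 = 76 dB
Step 2: at max range FOM = TL = 20*log10(R), so R = 10^(76/20) = 6309.57 m = 6.31 km

6.31 km


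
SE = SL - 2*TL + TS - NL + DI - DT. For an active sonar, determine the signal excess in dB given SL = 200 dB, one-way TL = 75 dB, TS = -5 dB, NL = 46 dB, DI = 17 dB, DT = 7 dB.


SE = SL - 2*TL + TS - NL + DI - DT = 200 - 2*75 + (-5) - 46 + 17 - 7 = 9

9 dB


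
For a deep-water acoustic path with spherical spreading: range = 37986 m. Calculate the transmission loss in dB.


TL = 20*log10(37986) = 91.59

91.59 dB


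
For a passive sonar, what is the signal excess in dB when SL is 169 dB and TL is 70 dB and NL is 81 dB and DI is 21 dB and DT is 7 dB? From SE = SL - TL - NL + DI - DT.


32 dB


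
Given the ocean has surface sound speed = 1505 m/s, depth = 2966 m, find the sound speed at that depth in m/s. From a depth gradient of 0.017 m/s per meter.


c = 1505 + 0.017 * 2966 = 1555.422

1555.422 m/s


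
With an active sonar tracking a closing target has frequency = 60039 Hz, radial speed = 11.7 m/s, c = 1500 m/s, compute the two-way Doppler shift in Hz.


936.61 Hz


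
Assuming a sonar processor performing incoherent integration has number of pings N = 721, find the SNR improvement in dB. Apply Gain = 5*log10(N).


Gain = 5*log10(721) = 14.29

14.29 dB


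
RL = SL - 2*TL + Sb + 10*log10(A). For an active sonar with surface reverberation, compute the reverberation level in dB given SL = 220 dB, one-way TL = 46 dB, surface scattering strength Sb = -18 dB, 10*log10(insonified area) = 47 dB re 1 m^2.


157 dB


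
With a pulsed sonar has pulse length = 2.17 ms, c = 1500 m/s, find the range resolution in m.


1.6275 m


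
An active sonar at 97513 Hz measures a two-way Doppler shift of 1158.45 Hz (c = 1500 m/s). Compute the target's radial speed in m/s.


8.91 m/s


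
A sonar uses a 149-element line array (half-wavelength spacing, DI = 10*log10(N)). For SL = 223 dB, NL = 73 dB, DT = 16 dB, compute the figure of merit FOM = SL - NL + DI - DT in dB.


Step 1: DI = 10*log10(149) = 21.73 dB
Step 2: FOM = SL - NL + DI - DT = 223 - 73 + 21.73 - 16 = 155.73

155.73 dB


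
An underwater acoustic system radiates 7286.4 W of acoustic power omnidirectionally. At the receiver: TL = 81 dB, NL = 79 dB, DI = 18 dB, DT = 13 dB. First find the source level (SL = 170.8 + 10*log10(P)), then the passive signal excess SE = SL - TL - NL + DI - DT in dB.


Step 1: SL = 170.8 + 10*log10(7286.4) = 209.43 dB
Step 2: SE = SL - TL - NL + DI - DT = 209.43 - 81 - 79 + 18 - 13 = 54.43

54.43 dB


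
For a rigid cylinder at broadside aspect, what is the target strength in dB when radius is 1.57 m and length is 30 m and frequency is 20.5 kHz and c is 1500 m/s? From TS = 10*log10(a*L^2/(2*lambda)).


lambda = 1500/20500 = 0.07317 m
TS = 10*log10(1.57*30^2/(2*0.07317)) = 39.85

39.85 dB


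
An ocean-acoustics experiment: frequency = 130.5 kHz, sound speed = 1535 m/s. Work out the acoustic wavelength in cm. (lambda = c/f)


1.18 cm


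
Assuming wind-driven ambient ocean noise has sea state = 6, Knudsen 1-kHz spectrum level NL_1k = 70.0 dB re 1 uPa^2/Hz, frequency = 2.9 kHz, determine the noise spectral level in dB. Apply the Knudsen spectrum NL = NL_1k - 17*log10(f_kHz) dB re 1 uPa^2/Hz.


NL = NL_1k - 17*log10(f_kHz) = 70.0 - 17*log10(2.9) = 70.0 - (7.86) = 62.14

62.14 dB


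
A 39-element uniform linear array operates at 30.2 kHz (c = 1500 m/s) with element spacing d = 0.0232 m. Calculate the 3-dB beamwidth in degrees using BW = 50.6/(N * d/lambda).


Step 1: lambda = 1500/30200 = 0.04967 m
Step 2: d/lambda = 0.0232/0.04967 = 0.4671
Step 3: BW = 50.6/(N * d/lambda) = 50.6/(39 * 0.4671) = 2.78

2.78 deg


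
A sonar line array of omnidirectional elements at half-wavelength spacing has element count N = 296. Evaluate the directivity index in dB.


DI = 10*log10(296) = 24.71

24.71 dB


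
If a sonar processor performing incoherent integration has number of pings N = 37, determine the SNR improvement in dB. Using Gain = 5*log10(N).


7.84 dB


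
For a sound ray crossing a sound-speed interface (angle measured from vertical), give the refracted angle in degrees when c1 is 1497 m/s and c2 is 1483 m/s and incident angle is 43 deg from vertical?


sin(theta2) = (c2/c1)*sin(theta1) = (1483/1497)*sin(43 deg) = 0.67562
theta2 = arcsin(0.67562) = 42.5

42.5 deg


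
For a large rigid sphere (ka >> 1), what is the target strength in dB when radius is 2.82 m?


TS = 10*log10(2.82^2 / 4) = 10*log10(1.9881) = 2.98

2.98 dB


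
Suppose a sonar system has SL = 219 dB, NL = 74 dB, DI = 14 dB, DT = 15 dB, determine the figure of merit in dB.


144 dB


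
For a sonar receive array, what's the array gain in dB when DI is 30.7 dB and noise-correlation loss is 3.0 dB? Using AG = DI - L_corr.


AG = DI - L_corr = 30.7 - 3.0 = 27.7

27.7 dB


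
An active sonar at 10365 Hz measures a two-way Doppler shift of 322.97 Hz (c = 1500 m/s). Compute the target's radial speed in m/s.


23.37 m/s


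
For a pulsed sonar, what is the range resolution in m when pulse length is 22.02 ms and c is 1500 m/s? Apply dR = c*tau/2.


16.515 m


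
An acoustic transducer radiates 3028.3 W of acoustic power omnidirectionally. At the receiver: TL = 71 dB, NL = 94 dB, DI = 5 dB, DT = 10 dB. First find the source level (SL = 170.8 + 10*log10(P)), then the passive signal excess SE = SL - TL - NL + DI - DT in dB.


Step 1: SL = 170.8 + 10*log10(3028.3) = 205.61 dB
Step 2: SE = SL - TL - NL + DI - DT = 205.61 - 71 - 94 + 5 - 10 = 35.61

35.61 dB


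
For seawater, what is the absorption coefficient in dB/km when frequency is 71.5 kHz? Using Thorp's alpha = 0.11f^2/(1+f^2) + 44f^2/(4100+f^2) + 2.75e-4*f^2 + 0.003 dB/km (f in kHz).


f^2 = 5112.25
alpha = 0.11*5112.25/(1+5112.25) + 44*5112.25/(4100+5112.25) + 2.75e-4*5112.25 + 0.003 = 25.936

25.936 dB/km


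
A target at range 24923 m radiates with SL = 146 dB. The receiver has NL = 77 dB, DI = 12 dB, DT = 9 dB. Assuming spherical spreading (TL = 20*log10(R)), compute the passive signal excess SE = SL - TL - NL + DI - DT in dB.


-15.93 dB


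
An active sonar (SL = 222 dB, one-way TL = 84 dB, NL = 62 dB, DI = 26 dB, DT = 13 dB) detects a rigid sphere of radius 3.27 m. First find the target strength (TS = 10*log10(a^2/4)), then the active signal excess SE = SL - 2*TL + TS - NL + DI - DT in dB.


Step 1: TS = 10*log10(3.27^2/4) = 4.27 dB
Step 2: SE = SL - 2*TL + TS - NL + DI - DT = 222 - 2*84 + (4.27) - 62 + 26 - 13 = 9.27

9.27 dB


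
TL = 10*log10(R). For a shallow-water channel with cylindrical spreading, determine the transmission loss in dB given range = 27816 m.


TL = 10*log10(27816) = 44.44

44.44 dB


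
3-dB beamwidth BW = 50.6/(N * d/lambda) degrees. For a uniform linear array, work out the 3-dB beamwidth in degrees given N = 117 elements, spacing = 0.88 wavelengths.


BW = 50.6 / (117 * 0.88) = 50.6 / 102.96 = 0.49

0.49 deg


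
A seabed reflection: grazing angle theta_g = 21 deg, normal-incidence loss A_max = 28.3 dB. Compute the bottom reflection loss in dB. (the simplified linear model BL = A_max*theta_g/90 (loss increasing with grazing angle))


6.6 dB


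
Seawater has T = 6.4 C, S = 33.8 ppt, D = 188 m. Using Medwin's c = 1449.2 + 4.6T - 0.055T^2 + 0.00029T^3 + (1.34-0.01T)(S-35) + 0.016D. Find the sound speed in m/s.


1477.94 m/s


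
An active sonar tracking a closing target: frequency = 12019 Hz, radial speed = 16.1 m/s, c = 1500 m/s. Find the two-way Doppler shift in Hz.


fd = 2*f*v/c = 2 * 12019 * 16.1 / 1500 = 258.01

258.01 Hz


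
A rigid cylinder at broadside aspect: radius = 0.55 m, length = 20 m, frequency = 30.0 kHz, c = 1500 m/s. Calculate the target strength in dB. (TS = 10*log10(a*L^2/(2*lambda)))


lambda = 1500/30000 = 0.05 m
TS = 10*log10(0.55*20^2/(2*0.05)) = 33.42

33.42 dB


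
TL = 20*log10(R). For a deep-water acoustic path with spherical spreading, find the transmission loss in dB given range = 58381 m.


TL = 20*log10(58381) = 95.33

95.33 dB


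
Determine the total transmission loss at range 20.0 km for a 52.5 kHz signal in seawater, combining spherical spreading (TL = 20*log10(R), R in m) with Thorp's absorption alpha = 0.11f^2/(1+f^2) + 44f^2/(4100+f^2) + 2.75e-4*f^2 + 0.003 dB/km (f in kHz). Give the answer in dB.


457.2 dB


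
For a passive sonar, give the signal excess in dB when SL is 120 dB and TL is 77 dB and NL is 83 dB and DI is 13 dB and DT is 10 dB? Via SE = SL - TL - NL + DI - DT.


SE = SL - TL - NL + DI - DT = 120 - 77 - 83 + 13 - 10 = -37

-37 dB


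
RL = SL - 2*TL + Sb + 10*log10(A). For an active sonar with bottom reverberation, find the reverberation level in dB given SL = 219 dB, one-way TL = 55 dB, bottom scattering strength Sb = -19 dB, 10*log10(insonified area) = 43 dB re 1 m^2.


RL = SL - 2*TL + Sb + 10*log10(A) = 219 - 2*55 + (-19) + 43 = 133

133 dB


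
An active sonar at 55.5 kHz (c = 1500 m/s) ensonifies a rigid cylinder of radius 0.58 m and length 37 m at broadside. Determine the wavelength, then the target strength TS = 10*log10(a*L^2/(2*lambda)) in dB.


Step 1: lambda = c/f = 1500/55500 = 0.02703 m
Step 2: TS = 10*log10(a*L^2/(2*lambda)) = 10*log10(0.58*37^2/(2*0.02703)) = 41.67

41.67 dB


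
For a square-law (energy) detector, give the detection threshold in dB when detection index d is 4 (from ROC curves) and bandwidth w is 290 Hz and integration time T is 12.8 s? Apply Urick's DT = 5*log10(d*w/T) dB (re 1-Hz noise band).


DT = 5*log10(d*w/T) = 5*log10(4 * 290 / 12.8) = 5*log10(90.62) = 9.79

9.79 dB


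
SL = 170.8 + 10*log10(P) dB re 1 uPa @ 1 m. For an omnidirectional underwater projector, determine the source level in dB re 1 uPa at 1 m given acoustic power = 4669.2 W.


SL = 170.8 + 10*log10(4669.2) = 170.8 + 36.69 = 207.49

207.49 dB


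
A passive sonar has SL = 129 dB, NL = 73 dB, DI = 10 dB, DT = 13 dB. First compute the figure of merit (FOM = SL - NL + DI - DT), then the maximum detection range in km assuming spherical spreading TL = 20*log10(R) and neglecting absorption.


Step 1: FOM = SL - NL + DI - DT = 129 - 73 + 10 - 13 = 53 dB
Step 2: at max range FOM = TL = 20*log10(R), so R = 10^(53/20) = 446.68 m = 0.45 km

0.45 km


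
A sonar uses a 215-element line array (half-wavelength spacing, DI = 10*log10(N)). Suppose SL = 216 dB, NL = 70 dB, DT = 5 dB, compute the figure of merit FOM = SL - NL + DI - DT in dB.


164.32 dB


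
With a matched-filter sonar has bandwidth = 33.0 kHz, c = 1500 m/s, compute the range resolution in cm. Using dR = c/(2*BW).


dR = c/(2*BW) = 1500 / (2 * 33.0e3) = 0.0227 m = 2.27 cm

2.27 cm


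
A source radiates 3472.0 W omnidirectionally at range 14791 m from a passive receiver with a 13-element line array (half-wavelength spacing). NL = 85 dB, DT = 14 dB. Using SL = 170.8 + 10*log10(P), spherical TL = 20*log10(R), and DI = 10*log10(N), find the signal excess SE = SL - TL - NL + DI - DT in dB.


Step 1: SL = 170.8 + 10*log10(3472.0) = 206.21 dB
Step 2: TL = 20*log10(14791) = 83.4 dB
Step 3: DI = 10*log10(13) = 11.14 dB
Step 4: SE = SL - TL - NL + DI - DT = 206.21 - 83.4 - 85 + 11.14 - 14 = 34.95

34.95 dB


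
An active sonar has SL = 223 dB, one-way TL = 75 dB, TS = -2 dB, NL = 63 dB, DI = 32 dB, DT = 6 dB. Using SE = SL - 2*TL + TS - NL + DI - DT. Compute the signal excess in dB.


SE = SL - 2*TL + TS - NL + DI - DT = 223 - 2*75 + (-2) - 63 + 32 - 6 = 34

34 dB


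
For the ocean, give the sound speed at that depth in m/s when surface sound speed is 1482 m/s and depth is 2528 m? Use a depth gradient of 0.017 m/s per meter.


1524.976 m/s


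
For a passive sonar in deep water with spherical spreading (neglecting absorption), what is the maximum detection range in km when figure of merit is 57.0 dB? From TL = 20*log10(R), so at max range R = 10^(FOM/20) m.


At max range FOM = TL, so 20*log10(R) = 57.0
R = 10^(57.0/20) = 707.95 m = 0.71 km

0.71 km


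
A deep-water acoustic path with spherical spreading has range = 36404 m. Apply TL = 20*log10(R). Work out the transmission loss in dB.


91.22 dB


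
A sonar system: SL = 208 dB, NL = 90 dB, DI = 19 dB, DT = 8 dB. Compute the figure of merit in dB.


129 dB


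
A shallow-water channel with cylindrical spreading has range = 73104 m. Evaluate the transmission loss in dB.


48.64 dB


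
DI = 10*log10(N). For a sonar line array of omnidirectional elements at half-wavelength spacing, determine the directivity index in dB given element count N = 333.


DI = 10*log10(333) = 25.22

25.22 dB


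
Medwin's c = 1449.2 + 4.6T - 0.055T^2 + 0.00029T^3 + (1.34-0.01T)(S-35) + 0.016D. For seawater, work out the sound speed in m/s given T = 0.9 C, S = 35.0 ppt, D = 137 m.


c = 1449.2 + 4.6*0.9 - 0.055*0.9^2 + 0.00029*0.9^3 + (1.34 - 0.01*0.9)*(35.0 - 35) + 0.016*137 = 1455.49

1455.49 m/s


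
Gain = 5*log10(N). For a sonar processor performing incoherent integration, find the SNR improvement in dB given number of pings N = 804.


Gain = 5*log10(804) = 14.53

14.53 dB


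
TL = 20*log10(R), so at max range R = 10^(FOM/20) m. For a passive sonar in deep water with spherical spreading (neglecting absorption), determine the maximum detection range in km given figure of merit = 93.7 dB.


48.42 km


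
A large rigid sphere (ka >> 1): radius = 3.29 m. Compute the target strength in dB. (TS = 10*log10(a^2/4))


TS = 10*log10(3.29^2 / 4) = 10*log10(2.706025) = 4.32

4.32 dB
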